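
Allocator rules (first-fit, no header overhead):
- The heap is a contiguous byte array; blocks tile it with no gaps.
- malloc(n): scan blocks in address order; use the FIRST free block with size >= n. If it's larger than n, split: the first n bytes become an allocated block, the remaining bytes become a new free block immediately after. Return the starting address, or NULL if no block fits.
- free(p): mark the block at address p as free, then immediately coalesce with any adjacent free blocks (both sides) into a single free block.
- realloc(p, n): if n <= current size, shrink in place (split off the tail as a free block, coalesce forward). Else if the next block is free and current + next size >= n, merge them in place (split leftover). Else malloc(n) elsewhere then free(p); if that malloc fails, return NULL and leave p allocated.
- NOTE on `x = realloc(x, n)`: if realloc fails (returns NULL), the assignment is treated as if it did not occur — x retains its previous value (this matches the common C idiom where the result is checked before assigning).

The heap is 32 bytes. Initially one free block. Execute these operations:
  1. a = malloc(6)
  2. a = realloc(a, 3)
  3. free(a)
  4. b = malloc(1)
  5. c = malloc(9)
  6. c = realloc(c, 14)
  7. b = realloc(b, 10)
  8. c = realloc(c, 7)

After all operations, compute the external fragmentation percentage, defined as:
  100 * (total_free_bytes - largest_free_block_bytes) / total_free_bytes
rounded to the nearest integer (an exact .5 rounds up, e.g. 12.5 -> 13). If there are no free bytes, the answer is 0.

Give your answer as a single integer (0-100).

Answer: 53

Derivation:
Op 1: a = malloc(6) -> a = 0; heap: [0-5 ALLOC][6-31 FREE]
Op 2: a = realloc(a, 3) -> a = 0; heap: [0-2 ALLOC][3-31 FREE]
Op 3: free(a) -> (freed a); heap: [0-31 FREE]
Op 4: b = malloc(1) -> b = 0; heap: [0-0 ALLOC][1-31 FREE]
Op 5: c = malloc(9) -> c = 1; heap: [0-0 ALLOC][1-9 ALLOC][10-31 FREE]
Op 6: c = realloc(c, 14) -> c = 1; heap: [0-0 ALLOC][1-14 ALLOC][15-31 FREE]
Op 7: b = realloc(b, 10) -> b = 15; heap: [0-0 FREE][1-14 ALLOC][15-24 ALLOC][25-31 FREE]
Op 8: c = realloc(c, 7) -> c = 1; heap: [0-0 FREE][1-7 ALLOC][8-14 FREE][15-24 ALLOC][25-31 FREE]
Free blocks: [1 7 7] total_free=15 largest=7 -> 100*(15-7)/15 = 800/15 ≈ 53.333 -> rounds to 53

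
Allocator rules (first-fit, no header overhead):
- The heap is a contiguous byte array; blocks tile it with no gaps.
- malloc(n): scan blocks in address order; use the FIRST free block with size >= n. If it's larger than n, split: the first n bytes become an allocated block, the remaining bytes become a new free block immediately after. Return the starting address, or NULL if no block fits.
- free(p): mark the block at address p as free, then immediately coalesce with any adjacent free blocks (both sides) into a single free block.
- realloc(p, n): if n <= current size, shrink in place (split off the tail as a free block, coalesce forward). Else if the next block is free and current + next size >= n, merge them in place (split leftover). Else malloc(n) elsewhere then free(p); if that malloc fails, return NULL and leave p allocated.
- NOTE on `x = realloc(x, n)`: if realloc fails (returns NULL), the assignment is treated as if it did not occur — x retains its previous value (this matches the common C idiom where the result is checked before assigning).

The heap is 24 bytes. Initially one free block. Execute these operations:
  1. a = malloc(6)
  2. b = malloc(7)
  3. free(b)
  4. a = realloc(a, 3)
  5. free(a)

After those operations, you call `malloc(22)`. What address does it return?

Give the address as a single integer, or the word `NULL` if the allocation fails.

Answer: 0

Derivation:
Op 1: a = malloc(6) -> a = 0; heap: [0-5 ALLOC][6-23 FREE]
Op 2: b = malloc(7) -> b = 6; heap: [0-5 ALLOC][6-12 ALLOC][13-23 FREE]
Op 3: free(b) -> (freed b); heap: [0-5 ALLOC][6-23 FREE]
Op 4: a = realloc(a, 3) -> a = 0; heap: [0-2 ALLOC][3-23 FREE]
Op 5: free(a) -> (freed a); heap: [0-23 FREE]
malloc(22): first-fit scan over [0-23 FREE] -> 0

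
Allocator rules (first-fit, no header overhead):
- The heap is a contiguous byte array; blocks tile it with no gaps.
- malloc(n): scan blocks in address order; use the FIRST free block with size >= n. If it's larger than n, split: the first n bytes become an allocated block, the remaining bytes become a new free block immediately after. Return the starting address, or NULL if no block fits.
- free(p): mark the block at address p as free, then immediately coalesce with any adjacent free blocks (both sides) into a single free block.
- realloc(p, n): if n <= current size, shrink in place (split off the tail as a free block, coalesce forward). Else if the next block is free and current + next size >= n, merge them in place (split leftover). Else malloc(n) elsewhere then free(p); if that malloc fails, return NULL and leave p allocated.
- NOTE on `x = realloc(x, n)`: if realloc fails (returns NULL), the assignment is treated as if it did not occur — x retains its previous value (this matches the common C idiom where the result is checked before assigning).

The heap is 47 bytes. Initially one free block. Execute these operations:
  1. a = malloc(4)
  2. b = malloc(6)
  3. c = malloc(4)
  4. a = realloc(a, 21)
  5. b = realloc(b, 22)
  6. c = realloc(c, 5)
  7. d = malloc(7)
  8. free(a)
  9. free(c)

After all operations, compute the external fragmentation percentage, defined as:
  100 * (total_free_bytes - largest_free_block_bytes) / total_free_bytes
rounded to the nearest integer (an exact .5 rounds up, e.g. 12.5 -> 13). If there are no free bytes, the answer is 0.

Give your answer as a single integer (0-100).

Answer: 12

Derivation:
Op 1: a = malloc(4) -> a = 0; heap: [0-3 ALLOC][4-46 FREE]
Op 2: b = malloc(6) -> b = 4; heap: [0-3 ALLOC][4-9 ALLOC][10-46 FREE]
Op 3: c = malloc(4) -> c = 10; heap: [0-3 ALLOC][4-9 ALLOC][10-13 ALLOC][14-46 FREE]
Op 4: a = realloc(a, 21) -> a = 14; heap: [0-3 FREE][4-9 ALLOC][10-13 ALLOC][14-34 ALLOC][35-46 FREE]
Op 5: b = realloc(b, 22) -> NULL (b unchanged); heap: [0-3 FREE][4-9 ALLOC][10-13 ALLOC][14-34 ALLOC][35-46 FREE]
Op 6: c = realloc(c, 5) -> c = 35; heap: [0-3 FREE][4-9 ALLOC][10-13 FREE][14-34 ALLOC][35-39 ALLOC][40-46 FREE]
Op 7: d = malloc(7) -> d = 40; heap: [0-3 FREE][4-9 ALLOC][10-13 FREE][14-34 ALLOC][35-39 ALLOC][40-46 ALLOC]
Op 8: free(a) -> (freed a); heap: [0-3 FREE][4-9 ALLOC][10-34 FREE][35-39 ALLOC][40-46 ALLOC]
Op 9: free(c) -> (freed c); heap: [0-3 FREE][4-9 ALLOC][10-39 FREE][40-46 ALLOC]
Free blocks: [4 30] total_free=34 largest=30 -> 100*(34-30)/34 = 400/34 ≈ 11.765 -> rounds to 12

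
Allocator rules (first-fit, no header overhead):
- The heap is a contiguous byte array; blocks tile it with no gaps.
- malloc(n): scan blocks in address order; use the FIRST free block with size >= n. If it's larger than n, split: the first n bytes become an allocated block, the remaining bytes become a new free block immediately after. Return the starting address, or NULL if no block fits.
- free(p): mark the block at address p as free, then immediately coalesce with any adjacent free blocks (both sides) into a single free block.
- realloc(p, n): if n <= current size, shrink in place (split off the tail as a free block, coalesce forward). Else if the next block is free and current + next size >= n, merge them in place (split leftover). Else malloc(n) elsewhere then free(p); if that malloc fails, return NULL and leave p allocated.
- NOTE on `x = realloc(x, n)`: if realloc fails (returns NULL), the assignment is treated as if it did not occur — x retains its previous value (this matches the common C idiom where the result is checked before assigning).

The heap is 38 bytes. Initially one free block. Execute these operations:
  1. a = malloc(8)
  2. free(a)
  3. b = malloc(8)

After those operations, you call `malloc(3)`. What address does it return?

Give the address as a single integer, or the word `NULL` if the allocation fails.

Op 1: a = malloc(8) -> a = 0; heap: [0-7 ALLOC][8-37 FREE]
Op 2: free(a) -> (freed a); heap: [0-37 FREE]
Op 3: b = malloc(8) -> b = 0; heap: [0-7 ALLOC][8-37 FREE]
malloc(3): first-fit scan over [0-7 ALLOC][8-37 FREE] -> 8

Answer: 8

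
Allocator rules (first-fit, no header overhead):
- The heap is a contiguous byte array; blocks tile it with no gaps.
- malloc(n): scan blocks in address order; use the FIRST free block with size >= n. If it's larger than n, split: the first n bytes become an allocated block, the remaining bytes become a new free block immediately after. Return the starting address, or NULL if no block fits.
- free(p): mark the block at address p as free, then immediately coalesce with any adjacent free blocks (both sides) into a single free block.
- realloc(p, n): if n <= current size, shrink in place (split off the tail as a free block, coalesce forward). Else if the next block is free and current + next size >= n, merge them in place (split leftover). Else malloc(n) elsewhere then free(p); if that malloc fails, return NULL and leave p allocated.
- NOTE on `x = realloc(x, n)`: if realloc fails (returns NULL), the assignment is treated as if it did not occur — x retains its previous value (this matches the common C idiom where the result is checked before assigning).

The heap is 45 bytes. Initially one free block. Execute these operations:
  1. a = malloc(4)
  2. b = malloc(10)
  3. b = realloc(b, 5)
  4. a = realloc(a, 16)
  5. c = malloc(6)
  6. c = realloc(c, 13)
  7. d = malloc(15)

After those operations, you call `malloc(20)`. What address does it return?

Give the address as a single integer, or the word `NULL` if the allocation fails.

Answer: NULL

Derivation:
Op 1: a = malloc(4) -> a = 0; heap: [0-3 ALLOC][4-44 FREE]
Op 2: b = malloc(10) -> b = 4; heap: [0-3 ALLOC][4-13 ALLOC][14-44 FREE]
Op 3: b = realloc(b, 5) -> b = 4; heap: [0-3 ALLOC][4-8 ALLOC][9-44 FREE]
Op 4: a = realloc(a, 16) -> a = 9; heap: [0-3 FREE][4-8 ALLOC][9-24 ALLOC][25-44 FREE]
Op 5: c = malloc(6) -> c = 25; heap: [0-3 FREE][4-8 ALLOC][9-24 ALLOC][25-30 ALLOC][31-44 FREE]
Op 6: c = realloc(c, 13) -> c = 25; heap: [0-3 FREE][4-8 ALLOC][9-24 ALLOC][25-37 ALLOC][38-44 FREE]
Op 7: d = malloc(15) -> d = NULL; heap: [0-3 FREE][4-8 ALLOC][9-24 ALLOC][25-37 ALLOC][38-44 FREE]
malloc(20): first-fit scan over [0-3 FREE][4-8 ALLOC][9-24 ALLOC][25-37 ALLOC][38-44 FREE] -> NULL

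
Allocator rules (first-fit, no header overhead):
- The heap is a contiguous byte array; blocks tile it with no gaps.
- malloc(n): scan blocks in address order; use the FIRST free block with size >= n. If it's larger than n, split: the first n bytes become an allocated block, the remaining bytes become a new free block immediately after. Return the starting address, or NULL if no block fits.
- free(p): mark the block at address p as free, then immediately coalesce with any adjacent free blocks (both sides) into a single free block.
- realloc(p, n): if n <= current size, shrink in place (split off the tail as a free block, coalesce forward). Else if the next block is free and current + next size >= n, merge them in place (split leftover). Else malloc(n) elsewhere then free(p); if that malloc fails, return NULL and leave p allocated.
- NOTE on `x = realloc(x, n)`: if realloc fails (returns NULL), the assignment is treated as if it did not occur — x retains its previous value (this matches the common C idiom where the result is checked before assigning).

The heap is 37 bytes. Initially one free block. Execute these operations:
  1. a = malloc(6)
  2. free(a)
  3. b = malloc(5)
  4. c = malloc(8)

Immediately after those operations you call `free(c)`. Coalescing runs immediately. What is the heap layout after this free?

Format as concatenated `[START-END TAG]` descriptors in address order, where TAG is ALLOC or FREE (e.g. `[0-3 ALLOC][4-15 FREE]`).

Answer: [0-4 ALLOC][5-36 FREE]

Derivation:
Op 1: a = malloc(6) -> a = 0; heap: [0-5 ALLOC][6-36 FREE]
Op 2: free(a) -> (freed a); heap: [0-36 FREE]
Op 3: b = malloc(5) -> b = 0; heap: [0-4 ALLOC][5-36 FREE]
Op 4: c = malloc(8) -> c = 5; heap: [0-4 ALLOC][5-12 ALLOC][13-36 FREE]
free(c): c = 5 -> block [5-12 ALLOC]; mark free, coalesce with adjacent free neighbors -> [0-4 ALLOC][5-36 FREE]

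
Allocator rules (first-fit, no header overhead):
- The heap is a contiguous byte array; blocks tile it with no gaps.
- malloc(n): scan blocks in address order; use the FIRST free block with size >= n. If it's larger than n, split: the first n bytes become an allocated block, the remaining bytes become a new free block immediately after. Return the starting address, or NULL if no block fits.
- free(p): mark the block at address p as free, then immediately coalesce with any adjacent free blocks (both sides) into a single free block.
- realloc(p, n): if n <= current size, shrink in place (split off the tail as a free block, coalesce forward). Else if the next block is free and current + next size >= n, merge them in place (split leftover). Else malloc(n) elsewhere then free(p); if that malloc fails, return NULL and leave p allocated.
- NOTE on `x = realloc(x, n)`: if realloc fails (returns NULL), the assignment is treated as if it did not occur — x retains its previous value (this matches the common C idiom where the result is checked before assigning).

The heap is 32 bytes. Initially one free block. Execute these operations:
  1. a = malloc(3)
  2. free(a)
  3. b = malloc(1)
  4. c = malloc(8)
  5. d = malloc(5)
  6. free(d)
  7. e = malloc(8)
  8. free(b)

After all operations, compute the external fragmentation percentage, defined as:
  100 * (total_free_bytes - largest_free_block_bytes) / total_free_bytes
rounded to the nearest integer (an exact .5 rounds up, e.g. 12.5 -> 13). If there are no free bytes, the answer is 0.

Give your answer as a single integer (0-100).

Answer: 6

Derivation:
Op 1: a = malloc(3) -> a = 0; heap: [0-2 ALLOC][3-31 FREE]
Op 2: free(a) -> (freed a); heap: [0-31 FREE]
Op 3: b = malloc(1) -> b = 0; heap: [0-0 ALLOC][1-31 FREE]
Op 4: c = malloc(8) -> c = 1; heap: [0-0 ALLOC][1-8 ALLOC][9-31 FREE]
Op 5: d = malloc(5) -> d = 9; heap: [0-0 ALLOC][1-8 ALLOC][9-13 ALLOC][14-31 FREE]
Op 6: free(d) -> (freed d); heap: [0-0 ALLOC][1-8 ALLOC][9-31 FREE]
Op 7: e = malloc(8) -> e = 9; heap: [0-0 ALLOC][1-8 ALLOC][9-16 ALLOC][17-31 FREE]
Op 8: free(b) -> (freed b); heap: [0-0 FREE][1-8 ALLOC][9-16 ALLOC][17-31 FREE]
Free blocks: [1 15] total_free=16 largest=15 -> 100*(16-15)/16 = 100/16 = 6.25 -> rounds to 6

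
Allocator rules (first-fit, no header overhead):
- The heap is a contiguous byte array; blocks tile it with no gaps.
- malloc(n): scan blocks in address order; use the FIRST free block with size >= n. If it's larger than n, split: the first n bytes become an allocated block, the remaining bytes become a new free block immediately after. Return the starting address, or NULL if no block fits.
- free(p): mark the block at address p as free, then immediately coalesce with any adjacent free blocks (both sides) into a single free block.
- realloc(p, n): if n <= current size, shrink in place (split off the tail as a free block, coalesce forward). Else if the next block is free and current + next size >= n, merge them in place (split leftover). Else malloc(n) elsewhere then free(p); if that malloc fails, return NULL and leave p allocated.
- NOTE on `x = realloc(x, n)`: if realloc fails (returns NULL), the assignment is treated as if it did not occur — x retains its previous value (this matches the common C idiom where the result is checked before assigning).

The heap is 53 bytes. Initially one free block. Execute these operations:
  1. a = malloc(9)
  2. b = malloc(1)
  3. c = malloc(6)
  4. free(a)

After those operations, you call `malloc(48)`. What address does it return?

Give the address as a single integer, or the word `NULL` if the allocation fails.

Answer: NULL

Derivation:
Op 1: a = malloc(9) -> a = 0; heap: [0-8 ALLOC][9-52 FREE]
Op 2: b = malloc(1) -> b = 9; heap: [0-8 ALLOC][9-9 ALLOC][10-52 FREE]
Op 3: c = malloc(6) -> c = 10; heap: [0-8 ALLOC][9-9 ALLOC][10-15 ALLOC][16-52 FREE]
Op 4: free(a) -> (freed a); heap: [0-8 FREE][9-9 ALLOC][10-15 ALLOC][16-52 FREE]
malloc(48): first-fit scan over [0-8 FREE][9-9 ALLOC][10-15 ALLOC][16-52 FREE] -> NULL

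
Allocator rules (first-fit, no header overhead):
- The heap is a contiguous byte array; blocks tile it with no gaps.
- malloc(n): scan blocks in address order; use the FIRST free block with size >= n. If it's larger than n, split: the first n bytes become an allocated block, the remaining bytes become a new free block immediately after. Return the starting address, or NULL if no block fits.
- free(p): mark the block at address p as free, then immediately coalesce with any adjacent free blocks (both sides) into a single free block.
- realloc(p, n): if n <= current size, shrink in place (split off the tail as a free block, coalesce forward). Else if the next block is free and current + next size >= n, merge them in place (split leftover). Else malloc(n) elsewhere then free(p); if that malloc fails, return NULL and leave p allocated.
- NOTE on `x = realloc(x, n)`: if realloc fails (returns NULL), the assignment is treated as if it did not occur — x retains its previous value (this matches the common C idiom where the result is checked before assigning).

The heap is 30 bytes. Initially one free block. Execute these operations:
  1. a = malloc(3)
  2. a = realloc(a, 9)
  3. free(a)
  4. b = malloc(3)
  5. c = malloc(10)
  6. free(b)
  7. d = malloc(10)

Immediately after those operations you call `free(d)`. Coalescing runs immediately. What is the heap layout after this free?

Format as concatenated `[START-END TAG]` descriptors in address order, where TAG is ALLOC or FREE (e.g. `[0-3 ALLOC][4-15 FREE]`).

Answer: [0-2 FREE][3-12 ALLOC][13-29 FREE]

Derivation:
Op 1: a = malloc(3) -> a = 0; heap: [0-2 ALLOC][3-29 FREE]
Op 2: a = realloc(a, 9) -> a = 0; heap: [0-8 ALLOC][9-29 FREE]
Op 3: free(a) -> (freed a); heap: [0-29 FREE]
Op 4: b = malloc(3) -> b = 0; heap: [0-2 ALLOC][3-29 FREE]
Op 5: c = malloc(10) -> c = 3; heap: [0-2 ALLOC][3-12 ALLOC][13-29 FREE]
Op 6: free(b) -> (freed b); heap: [0-2 FREE][3-12 ALLOC][13-29 FREE]
Op 7: d = malloc(10) -> d = 13; heap: [0-2 FREE][3-12 ALLOC][13-22 ALLOC][23-29 FREE]
free(d): d = 13 -> block [13-22 ALLOC]; mark free, coalesce with adjacent free neighbors -> [0-2 FREE][3-12 ALLOC][13-29 FREE]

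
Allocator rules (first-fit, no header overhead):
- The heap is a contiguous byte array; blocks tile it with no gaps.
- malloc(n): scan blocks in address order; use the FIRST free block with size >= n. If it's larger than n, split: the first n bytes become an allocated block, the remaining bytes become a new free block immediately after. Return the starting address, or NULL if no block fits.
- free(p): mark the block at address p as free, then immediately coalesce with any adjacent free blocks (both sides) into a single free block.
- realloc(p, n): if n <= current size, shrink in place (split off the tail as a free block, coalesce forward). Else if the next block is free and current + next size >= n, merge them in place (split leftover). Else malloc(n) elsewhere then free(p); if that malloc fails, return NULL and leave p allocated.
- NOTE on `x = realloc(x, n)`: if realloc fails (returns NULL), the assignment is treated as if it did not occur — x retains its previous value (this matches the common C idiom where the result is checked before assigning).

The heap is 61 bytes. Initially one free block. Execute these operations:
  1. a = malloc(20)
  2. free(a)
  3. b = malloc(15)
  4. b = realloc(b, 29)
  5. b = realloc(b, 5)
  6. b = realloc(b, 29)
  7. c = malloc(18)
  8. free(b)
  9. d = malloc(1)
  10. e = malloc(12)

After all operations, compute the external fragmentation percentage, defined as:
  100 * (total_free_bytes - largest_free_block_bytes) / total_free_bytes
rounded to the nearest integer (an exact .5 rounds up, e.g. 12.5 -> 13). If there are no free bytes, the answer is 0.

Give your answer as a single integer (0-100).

Answer: 47

Derivation:
Op 1: a = malloc(20) -> a = 0; heap: [0-19 ALLOC][20-60 FREE]
Op 2: free(a) -> (freed a); heap: [0-60 FREE]
Op 3: b = malloc(15) -> b = 0; heap: [0-14 ALLOC][15-60 FREE]
Op 4: b = realloc(b, 29) -> b = 0; heap: [0-28 ALLOC][29-60 FREE]
Op 5: b = realloc(b, 5) -> b = 0; heap: [0-4 ALLOC][5-60 FREE]
Op 6: b = realloc(b, 29) -> b = 0; heap: [0-28 ALLOC][29-60 FREE]
Op 7: c = malloc(18) -> c = 29; heap: [0-28 ALLOC][29-46 ALLOC][47-60 FREE]
Op 8: free(b) -> (freed b); heap: [0-28 FREE][29-46 ALLOC][47-60 FREE]
Op 9: d = malloc(1) -> d = 0; heap: [0-0 ALLOC][1-28 FREE][29-46 ALLOC][47-60 FREE]
Op 10: e = malloc(12) -> e = 1; heap: [0-0 ALLOC][1-12 ALLOC][13-28 FREE][29-46 ALLOC][47-60 FREE]
Free blocks: [16 14] total_free=30 largest=16 -> 100*(30-16)/30 = 1400/30 ≈ 46.667 -> rounds to 47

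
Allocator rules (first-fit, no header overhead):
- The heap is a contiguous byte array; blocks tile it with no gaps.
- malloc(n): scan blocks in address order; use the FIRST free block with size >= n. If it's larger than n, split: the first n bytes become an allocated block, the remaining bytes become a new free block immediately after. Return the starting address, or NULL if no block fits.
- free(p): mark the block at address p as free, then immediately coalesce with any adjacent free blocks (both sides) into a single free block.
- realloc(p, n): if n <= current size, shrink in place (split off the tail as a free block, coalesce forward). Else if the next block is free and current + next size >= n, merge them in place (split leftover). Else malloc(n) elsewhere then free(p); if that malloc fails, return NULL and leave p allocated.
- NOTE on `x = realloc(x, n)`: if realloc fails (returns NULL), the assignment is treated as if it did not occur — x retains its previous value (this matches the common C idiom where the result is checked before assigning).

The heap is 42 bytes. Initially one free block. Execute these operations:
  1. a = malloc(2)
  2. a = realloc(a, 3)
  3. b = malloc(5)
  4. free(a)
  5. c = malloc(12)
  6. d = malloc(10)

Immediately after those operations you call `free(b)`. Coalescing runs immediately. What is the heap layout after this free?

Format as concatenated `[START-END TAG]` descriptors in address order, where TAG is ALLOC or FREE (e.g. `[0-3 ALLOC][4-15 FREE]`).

Answer: [0-7 FREE][8-19 ALLOC][20-29 ALLOC][30-41 FREE]

Derivation:
Op 1: a = malloc(2) -> a = 0; heap: [0-1 ALLOC][2-41 FREE]
Op 2: a = realloc(a, 3) -> a = 0; heap: [0-2 ALLOC][3-41 FREE]
Op 3: b = malloc(5) -> b = 3; heap: [0-2 ALLOC][3-7 ALLOC][8-41 FREE]
Op 4: free(a) -> (freed a); heap: [0-2 FREE][3-7 ALLOC][8-41 FREE]
Op 5: c = malloc(12) -> c = 8; heap: [0-2 FREE][3-7 ALLOC][8-19 ALLOC][20-41 FREE]
Op 6: d = malloc(10) -> d = 20; heap: [0-2 FREE][3-7 ALLOC][8-19 ALLOC][20-29 ALLOC][30-41 FREE]
free(b): b = 3 -> block [3-7 ALLOC]; mark free, coalesce with adjacent free neighbors -> [0-7 FREE][8-19 ALLOC][20-29 ALLOC][30-41 FREE]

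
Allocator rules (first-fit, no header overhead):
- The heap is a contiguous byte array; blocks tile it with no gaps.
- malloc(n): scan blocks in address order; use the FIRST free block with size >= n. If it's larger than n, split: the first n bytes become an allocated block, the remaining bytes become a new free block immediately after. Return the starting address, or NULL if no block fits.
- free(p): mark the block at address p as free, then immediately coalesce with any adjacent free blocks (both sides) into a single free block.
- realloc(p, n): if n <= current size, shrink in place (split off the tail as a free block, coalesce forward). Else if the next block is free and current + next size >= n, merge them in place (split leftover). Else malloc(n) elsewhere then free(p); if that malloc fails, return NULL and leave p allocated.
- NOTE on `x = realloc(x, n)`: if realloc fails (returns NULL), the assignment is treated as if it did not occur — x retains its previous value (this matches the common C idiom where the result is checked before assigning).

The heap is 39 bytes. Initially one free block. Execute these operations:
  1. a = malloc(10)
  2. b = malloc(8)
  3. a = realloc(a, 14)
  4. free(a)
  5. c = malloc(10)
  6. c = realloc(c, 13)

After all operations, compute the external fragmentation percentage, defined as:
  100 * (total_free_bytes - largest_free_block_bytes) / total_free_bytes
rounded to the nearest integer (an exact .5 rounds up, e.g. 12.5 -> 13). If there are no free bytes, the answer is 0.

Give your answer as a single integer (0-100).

Op 1: a = malloc(10) -> a = 0; heap: [0-9 ALLOC][10-38 FREE]
Op 2: b = malloc(8) -> b = 10; heap: [0-9 ALLOC][10-17 ALLOC][18-38 FREE]
Op 3: a = realloc(a, 14) -> a = 18; heap: [0-9 FREE][10-17 ALLOC][18-31 ALLOC][32-38 FREE]
Op 4: free(a) -> (freed a); heap: [0-9 FREE][10-17 ALLOC][18-38 FREE]
Op 5: c = malloc(10) -> c = 0; heap: [0-9 ALLOC][10-17 ALLOC][18-38 FREE]
Op 6: c = realloc(c, 13) -> c = 18; heap: [0-9 FREE][10-17 ALLOC][18-30 ALLOC][31-38 FREE]
Free blocks: [10 8] total_free=18 largest=10 -> 100*(18-10)/18 = 800/18 ≈ 44.444 -> rounds to 44

Answer: 44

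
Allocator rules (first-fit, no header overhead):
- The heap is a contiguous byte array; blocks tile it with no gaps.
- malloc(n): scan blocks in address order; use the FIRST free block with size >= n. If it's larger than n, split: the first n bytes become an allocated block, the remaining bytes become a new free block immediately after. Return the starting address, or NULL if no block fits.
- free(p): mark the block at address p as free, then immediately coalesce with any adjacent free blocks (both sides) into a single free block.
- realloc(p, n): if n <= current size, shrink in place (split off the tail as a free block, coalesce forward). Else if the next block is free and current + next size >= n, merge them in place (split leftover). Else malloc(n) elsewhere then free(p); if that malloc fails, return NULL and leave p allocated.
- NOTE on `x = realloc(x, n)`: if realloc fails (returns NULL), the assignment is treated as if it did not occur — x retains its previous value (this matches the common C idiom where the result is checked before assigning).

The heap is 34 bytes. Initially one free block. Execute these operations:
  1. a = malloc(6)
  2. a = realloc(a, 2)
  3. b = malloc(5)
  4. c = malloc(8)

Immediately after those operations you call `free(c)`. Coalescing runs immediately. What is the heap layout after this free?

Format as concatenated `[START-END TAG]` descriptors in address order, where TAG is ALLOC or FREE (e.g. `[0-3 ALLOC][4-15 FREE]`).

Answer: [0-1 ALLOC][2-6 ALLOC][7-33 FREE]

Derivation:
Op 1: a = malloc(6) -> a = 0; heap: [0-5 ALLOC][6-33 FREE]
Op 2: a = realloc(a, 2) -> a = 0; heap: [0-1 ALLOC][2-33 FREE]
Op 3: b = malloc(5) -> b = 2; heap: [0-1 ALLOC][2-6 ALLOC][7-33 FREE]
Op 4: c = malloc(8) -> c = 7; heap: [0-1 ALLOC][2-6 ALLOC][7-14 ALLOC][15-33 FREE]
free(c): c = 7 -> block [7-14 ALLOC]; mark free, coalesce with adjacent free neighbors -> [0-1 ALLOC][2-6 ALLOC][7-33 FREE]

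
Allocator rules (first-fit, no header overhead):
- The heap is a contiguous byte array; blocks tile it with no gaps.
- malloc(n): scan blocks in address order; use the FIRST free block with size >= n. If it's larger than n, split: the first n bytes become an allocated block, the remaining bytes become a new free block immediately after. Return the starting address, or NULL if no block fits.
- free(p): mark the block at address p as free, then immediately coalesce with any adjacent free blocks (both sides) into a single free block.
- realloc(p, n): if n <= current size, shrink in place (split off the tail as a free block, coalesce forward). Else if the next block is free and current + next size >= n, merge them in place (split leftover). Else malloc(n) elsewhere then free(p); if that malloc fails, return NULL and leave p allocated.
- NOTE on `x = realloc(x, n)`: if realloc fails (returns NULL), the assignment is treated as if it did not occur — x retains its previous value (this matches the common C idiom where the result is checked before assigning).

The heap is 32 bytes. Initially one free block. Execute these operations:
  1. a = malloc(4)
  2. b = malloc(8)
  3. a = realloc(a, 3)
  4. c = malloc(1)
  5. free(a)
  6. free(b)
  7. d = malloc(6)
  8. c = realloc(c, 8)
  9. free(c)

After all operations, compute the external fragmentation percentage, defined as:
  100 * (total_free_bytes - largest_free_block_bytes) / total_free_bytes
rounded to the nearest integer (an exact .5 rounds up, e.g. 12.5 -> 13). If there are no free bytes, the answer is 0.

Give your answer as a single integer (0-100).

Answer: 15

Derivation:
Op 1: a = malloc(4) -> a = 0; heap: [0-3 ALLOC][4-31 FREE]
Op 2: b = malloc(8) -> b = 4; heap: [0-3 ALLOC][4-11 ALLOC][12-31 FREE]
Op 3: a = realloc(a, 3) -> a = 0; heap: [0-2 ALLOC][3-3 FREE][4-11 ALLOC][12-31 FREE]
Op 4: c = malloc(1) -> c = 3; heap: [0-2 ALLOC][3-3 ALLOC][4-11 ALLOC][12-31 FREE]
Op 5: free(a) -> (freed a); heap: [0-2 FREE][3-3 ALLOC][4-11 ALLOC][12-31 FREE]
Op 6: free(b) -> (freed b); heap: [0-2 FREE][3-3 ALLOC][4-31 FREE]
Op 7: d = malloc(6) -> d = 4; heap: [0-2 FREE][3-3 ALLOC][4-9 ALLOC][10-31 FREE]
Op 8: c = realloc(c, 8) -> c = 10; heap: [0-3 FREE][4-9 ALLOC][10-17 ALLOC][18-31 FREE]
Op 9: free(c) -> (freed c); heap: [0-3 FREE][4-9 ALLOC][10-31 FREE]
Free blocks: [4 22] total_free=26 largest=22 -> 100*(26-22)/26 = 400/26 ≈ 15.385 -> rounds to 15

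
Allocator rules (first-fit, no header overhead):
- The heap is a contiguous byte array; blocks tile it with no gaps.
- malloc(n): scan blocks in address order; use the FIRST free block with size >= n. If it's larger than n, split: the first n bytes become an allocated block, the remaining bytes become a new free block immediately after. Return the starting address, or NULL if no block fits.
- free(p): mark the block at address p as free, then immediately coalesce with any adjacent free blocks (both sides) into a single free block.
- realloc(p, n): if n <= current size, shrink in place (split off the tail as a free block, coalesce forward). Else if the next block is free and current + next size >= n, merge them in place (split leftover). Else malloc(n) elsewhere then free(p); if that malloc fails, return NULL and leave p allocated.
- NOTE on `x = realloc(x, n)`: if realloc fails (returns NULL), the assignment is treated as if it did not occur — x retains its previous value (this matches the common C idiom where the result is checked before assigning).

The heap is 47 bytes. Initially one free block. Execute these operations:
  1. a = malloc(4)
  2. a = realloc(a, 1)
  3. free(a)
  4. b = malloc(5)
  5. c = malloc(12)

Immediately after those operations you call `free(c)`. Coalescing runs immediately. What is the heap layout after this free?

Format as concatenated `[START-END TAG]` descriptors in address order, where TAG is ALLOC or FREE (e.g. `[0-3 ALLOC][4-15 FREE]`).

Op 1: a = malloc(4) -> a = 0; heap: [0-3 ALLOC][4-46 FREE]
Op 2: a = realloc(a, 1) -> a = 0; heap: [0-0 ALLOC][1-46 FREE]
Op 3: free(a) -> (freed a); heap: [0-46 FREE]
Op 4: b = malloc(5) -> b = 0; heap: [0-4 ALLOC][5-46 FREE]
Op 5: c = malloc(12) -> c = 5; heap: [0-4 ALLOC][5-16 ALLOC][17-46 FREE]
free(c): c = 5 -> block [5-16 ALLOC]; mark free, coalesce with adjacent free neighbors -> [0-4 ALLOC][5-46 FREE]

Answer: [0-4 ALLOC][5-46 FREE]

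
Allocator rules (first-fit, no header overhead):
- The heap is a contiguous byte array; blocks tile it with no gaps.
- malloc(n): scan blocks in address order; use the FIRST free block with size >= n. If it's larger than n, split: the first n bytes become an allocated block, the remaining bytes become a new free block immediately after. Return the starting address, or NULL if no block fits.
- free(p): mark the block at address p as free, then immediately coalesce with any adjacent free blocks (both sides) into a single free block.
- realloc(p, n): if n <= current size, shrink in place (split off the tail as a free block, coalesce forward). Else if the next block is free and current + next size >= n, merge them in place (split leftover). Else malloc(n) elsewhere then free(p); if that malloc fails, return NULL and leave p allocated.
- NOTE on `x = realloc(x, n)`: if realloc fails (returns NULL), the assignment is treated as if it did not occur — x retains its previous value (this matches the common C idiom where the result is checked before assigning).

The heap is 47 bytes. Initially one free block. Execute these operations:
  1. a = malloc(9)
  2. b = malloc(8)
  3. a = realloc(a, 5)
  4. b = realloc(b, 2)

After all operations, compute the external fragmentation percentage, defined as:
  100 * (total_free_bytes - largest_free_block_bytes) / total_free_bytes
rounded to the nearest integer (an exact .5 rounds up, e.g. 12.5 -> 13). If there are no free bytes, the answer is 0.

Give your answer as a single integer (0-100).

Answer: 10

Derivation:
Op 1: a = malloc(9) -> a = 0; heap: [0-8 ALLOC][9-46 FREE]
Op 2: b = malloc(8) -> b = 9; heap: [0-8 ALLOC][9-16 ALLOC][17-46 FREE]
Op 3: a = realloc(a, 5) -> a = 0; heap: [0-4 ALLOC][5-8 FREE][9-16 ALLOC][17-46 FREE]
Op 4: b = realloc(b, 2) -> b = 9; heap: [0-4 ALLOC][5-8 FREE][9-10 ALLOC][11-46 FREE]
Free blocks: [4 36] total_free=40 largest=36 -> 100*(40-36)/40 = 400/40 = 10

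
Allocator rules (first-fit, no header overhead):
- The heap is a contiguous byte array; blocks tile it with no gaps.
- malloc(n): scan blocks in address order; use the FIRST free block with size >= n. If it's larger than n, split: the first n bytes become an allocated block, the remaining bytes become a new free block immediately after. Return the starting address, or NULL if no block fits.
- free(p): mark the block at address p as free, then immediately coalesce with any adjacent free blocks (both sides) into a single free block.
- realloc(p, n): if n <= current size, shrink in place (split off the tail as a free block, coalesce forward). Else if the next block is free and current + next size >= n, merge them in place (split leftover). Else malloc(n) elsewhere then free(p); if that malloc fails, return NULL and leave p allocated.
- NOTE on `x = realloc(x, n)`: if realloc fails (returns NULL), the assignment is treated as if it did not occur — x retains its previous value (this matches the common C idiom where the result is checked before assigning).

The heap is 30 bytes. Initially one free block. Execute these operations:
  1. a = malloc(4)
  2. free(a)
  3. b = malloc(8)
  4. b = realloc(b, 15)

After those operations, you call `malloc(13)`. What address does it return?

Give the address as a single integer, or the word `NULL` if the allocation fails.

Op 1: a = malloc(4) -> a = 0; heap: [0-3 ALLOC][4-29 FREE]
Op 2: free(a) -> (freed a); heap: [0-29 FREE]
Op 3: b = malloc(8) -> b = 0; heap: [0-7 ALLOC][8-29 FREE]
Op 4: b = realloc(b, 15) -> b = 0; heap: [0-14 ALLOC][15-29 FREE]
malloc(13): first-fit scan over [0-14 ALLOC][15-29 FREE] -> 15

Answer: 15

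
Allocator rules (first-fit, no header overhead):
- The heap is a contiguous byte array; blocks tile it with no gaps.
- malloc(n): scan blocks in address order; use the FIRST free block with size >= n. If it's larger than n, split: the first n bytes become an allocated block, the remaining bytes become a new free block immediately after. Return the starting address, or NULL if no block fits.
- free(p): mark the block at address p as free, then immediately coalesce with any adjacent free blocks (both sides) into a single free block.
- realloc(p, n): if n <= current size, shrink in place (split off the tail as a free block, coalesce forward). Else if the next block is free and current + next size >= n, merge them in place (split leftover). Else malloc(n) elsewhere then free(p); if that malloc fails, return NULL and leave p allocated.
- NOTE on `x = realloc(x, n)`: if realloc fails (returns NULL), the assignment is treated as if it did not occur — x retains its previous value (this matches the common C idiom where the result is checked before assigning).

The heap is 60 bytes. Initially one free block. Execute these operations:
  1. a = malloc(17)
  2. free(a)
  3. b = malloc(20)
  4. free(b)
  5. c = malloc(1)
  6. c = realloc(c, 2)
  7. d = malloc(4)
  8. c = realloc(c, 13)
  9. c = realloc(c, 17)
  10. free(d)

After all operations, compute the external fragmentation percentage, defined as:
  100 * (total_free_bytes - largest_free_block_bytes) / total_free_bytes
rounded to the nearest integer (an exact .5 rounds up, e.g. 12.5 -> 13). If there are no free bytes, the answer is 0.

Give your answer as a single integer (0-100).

Answer: 14

Derivation:
Op 1: a = malloc(17) -> a = 0; heap: [0-16 ALLOC][17-59 FREE]
Op 2: free(a) -> (freed a); heap: [0-59 FREE]
Op 3: b = malloc(20) -> b = 0; heap: [0-19 ALLOC][20-59 FREE]
Op 4: free(b) -> (freed b); heap: [0-59 FREE]
Op 5: c = malloc(1) -> c = 0; heap: [0-0 ALLOC][1-59 FREE]
Op 6: c = realloc(c, 2) -> c = 0; heap: [0-1 ALLOC][2-59 FREE]
Op 7: d = malloc(4) -> d = 2; heap: [0-1 ALLOC][2-5 ALLOC][6-59 FREE]
Op 8: c = realloc(c, 13) -> c = 6; heap: [0-1 FREE][2-5 ALLOC][6-18 ALLOC][19-59 FREE]
Op 9: c = realloc(c, 17) -> c = 6; heap: [0-1 FREE][2-5 ALLOC][6-22 ALLOC][23-59 FREE]
Op 10: free(d) -> (freed d); heap: [0-5 FREE][6-22 ALLOC][23-59 FREE]
Free blocks: [6 37] total_free=43 largest=37 -> 100*(43-37)/43 = 600/43 ≈ 13.953 -> rounds to 14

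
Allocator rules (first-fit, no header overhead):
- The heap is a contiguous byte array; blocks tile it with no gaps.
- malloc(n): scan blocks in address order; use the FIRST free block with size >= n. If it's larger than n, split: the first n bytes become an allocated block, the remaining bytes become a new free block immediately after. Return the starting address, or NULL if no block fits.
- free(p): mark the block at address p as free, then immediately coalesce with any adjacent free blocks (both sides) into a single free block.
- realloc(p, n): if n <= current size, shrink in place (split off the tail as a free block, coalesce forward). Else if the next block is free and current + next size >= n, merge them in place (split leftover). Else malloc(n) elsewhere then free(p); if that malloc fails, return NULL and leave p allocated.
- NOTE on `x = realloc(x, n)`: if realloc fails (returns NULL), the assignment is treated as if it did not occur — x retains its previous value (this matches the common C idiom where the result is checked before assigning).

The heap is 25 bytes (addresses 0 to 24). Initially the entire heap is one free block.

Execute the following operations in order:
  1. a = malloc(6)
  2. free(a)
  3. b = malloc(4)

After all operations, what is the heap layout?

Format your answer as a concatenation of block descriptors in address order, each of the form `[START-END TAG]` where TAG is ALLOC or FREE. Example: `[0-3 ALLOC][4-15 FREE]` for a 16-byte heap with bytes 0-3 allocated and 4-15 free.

Op 1: a = malloc(6) -> a = 0; heap: [0-5 ALLOC][6-24 FREE]
Op 2: free(a) -> (freed a); heap: [0-24 FREE]
Op 3: b = malloc(4) -> b = 0; heap: [0-3 ALLOC][4-24 FREE]

Answer: [0-3 ALLOC][4-24 FREE]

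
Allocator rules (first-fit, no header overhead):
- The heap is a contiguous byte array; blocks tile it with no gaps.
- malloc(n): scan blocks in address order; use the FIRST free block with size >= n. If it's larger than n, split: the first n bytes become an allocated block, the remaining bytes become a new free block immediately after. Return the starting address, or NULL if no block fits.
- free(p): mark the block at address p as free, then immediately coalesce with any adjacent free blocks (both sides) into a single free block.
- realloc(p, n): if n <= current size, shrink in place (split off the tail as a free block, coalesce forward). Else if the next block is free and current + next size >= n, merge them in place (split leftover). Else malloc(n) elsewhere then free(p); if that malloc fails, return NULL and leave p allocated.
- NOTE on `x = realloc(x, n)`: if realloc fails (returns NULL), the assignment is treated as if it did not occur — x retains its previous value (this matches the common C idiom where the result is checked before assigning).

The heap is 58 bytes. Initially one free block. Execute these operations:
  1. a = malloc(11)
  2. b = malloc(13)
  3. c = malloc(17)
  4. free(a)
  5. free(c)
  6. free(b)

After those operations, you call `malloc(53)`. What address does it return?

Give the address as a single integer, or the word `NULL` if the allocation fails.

Op 1: a = malloc(11) -> a = 0; heap: [0-10 ALLOC][11-57 FREE]
Op 2: b = malloc(13) -> b = 11; heap: [0-10 ALLOC][11-23 ALLOC][24-57 FREE]
Op 3: c = malloc(17) -> c = 24; heap: [0-10 ALLOC][11-23 ALLOC][24-40 ALLOC][41-57 FREE]
Op 4: free(a) -> (freed a); heap: [0-10 FREE][11-23 ALLOC][24-40 ALLOC][41-57 FREE]
Op 5: free(c) -> (freed c); heap: [0-10 FREE][11-23 ALLOC][24-57 FREE]
Op 6: free(b) -> (freed b); heap: [0-57 FREE]
malloc(53): first-fit scan over [0-57 FREE] -> 0

Answer: 0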